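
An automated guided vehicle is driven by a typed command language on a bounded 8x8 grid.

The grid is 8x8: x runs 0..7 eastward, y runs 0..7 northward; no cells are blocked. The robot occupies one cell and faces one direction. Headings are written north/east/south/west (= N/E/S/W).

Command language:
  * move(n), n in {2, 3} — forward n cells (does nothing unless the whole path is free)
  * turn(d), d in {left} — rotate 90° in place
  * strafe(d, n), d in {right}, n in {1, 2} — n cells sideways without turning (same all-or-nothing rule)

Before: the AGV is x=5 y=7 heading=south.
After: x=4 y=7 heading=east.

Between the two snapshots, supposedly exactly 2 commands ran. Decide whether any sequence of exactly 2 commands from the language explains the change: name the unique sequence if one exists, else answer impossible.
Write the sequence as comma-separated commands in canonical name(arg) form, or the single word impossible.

strafe(right, 1), turn(left)

key: order matters: swapping strafe(right, 1) and turn(left) lands elsewhere
from: x=5 y=7 heading=south
step 1 (strafe(right, 1)): x=4 y=7 heading=south
step 2 (turn(left)): x=4 y=7 heading=east
no other 2-command option fits: unique.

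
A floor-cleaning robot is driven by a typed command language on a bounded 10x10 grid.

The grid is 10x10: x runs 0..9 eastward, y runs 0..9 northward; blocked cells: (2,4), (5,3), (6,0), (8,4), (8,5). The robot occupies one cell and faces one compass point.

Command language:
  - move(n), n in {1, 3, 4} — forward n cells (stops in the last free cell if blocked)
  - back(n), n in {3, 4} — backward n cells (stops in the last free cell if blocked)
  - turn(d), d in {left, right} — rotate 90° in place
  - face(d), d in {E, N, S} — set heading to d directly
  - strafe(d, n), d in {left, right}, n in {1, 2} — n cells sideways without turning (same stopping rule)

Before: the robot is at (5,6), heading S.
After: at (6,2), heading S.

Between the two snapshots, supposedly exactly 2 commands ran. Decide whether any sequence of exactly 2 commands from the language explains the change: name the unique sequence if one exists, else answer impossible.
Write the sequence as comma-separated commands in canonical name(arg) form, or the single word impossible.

key: still facing S at the end — nothing in the sequence rotates
from: at (5,6), heading S
t=1 strafe(left, 1) ⇒ at (6,6), heading S
t=2 move(4) ⇒ at (6,2), heading S
no rival 2-sequence matches.

strafe(left, 1), move(4)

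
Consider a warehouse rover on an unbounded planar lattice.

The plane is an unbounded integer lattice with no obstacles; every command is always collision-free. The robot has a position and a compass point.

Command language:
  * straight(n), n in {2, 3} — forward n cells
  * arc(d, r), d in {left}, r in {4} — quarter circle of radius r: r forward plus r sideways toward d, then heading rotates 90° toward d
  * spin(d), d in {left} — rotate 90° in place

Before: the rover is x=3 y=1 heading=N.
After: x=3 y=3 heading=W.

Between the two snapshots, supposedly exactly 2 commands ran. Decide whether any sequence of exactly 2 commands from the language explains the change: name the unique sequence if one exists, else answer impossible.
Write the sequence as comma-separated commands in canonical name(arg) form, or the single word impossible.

key: order matters: swapping straight(2) and spin(left) lands elsewhere
from: x=3 y=1 heading=N
[1] after straight(2): x=3 y=3 heading=N
[2] after spin(left): x=3 y=3 heading=W
no rival 2-sequence matches.

straight(2), spin(left)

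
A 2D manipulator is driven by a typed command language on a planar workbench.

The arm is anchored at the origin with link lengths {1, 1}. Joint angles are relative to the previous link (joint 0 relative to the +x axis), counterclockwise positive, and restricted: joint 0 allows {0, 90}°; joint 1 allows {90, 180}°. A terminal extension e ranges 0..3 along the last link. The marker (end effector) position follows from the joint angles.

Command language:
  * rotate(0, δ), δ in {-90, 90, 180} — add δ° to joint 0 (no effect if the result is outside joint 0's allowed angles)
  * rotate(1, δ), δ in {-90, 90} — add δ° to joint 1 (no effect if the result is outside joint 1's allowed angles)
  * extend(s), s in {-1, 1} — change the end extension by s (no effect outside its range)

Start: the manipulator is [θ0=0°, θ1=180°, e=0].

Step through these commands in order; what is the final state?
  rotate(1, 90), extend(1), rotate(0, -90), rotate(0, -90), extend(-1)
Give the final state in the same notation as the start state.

initial: [θ0=0°, θ1=180°, e=0]
step 1 (rotate(1, 90)): [θ0=0°, θ1=180°, e=0]
step 2 (extend(1)): [θ0=0°, θ1=180°, e=1]
step 3 (rotate(0, -90)): [θ0=0°, θ1=180°, e=1]
step 4 (rotate(0, -90)): [θ0=0°, θ1=180°, e=1]
step 5 (extend(-1)): [θ0=0°, θ1=180°, e=0]

[θ0=0°, θ1=180°, e=0]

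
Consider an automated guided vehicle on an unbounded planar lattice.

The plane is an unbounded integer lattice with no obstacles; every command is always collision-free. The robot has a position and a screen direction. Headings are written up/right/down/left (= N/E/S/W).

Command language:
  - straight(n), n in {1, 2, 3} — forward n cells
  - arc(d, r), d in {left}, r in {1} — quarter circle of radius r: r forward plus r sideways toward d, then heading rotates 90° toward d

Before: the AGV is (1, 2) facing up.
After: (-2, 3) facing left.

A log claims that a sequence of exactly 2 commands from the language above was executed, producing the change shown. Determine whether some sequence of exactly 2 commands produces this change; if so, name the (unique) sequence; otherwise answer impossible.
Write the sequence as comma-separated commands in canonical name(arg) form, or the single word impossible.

key: order matters: swapping arc(left, 1) and straight(2) lands elsewhere
initial: (1, 2) facing up
1. arc(left, 1) → (0, 3) facing left
2. straight(2) → (-2, 3) facing left
no other 2-command option fits: unique.

arc(left, 1), straight(2)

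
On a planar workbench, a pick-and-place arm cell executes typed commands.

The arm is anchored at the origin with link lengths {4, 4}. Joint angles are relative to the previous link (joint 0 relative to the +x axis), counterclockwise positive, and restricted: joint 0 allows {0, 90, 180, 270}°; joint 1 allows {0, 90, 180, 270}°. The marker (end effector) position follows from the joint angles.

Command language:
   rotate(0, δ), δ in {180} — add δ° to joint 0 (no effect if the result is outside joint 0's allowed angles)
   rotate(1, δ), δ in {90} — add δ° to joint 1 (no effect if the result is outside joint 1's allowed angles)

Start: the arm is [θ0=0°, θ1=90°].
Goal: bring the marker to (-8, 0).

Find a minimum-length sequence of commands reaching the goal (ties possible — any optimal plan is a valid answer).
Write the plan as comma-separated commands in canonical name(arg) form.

rotate(1, 90), rotate(1, 90), rotate(1, 90), rotate(0, 180)

initial: [θ0=0°, θ1=90°]
1. rotate(1, 90) → [θ0=0°, θ1=180°]
2. rotate(1, 90) → [θ0=0°, θ1=270°]
3. rotate(1, 90) → [θ0=0°, θ1=0°]
4. rotate(0, 180) → [θ0=180°, θ1=0°]
no 3-step plan works, so 4 is optimal.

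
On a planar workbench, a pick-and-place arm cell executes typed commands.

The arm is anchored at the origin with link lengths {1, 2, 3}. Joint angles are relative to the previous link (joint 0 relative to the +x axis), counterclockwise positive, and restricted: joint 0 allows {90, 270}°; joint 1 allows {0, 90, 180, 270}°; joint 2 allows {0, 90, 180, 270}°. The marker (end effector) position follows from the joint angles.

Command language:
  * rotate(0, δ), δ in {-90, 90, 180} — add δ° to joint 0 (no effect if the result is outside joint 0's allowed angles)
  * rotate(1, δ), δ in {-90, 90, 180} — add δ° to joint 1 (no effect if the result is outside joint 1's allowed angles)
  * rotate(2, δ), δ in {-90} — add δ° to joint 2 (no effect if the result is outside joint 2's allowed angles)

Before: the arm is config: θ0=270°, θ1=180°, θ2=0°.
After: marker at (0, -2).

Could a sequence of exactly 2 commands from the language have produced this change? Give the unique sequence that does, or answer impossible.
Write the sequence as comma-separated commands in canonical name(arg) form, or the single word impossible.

initial: config: θ0=270°, θ1=180°, θ2=0°
t=1 rotate(2, -90) ⇒ config: θ0=270°, θ1=180°, θ2=270°
t=2 rotate(2, -90) ⇒ config: θ0=270°, θ1=180°, θ2=180°
uniquely the one of 49 2-step routes that fits.

rotate(2, -90), rotate(2, -90)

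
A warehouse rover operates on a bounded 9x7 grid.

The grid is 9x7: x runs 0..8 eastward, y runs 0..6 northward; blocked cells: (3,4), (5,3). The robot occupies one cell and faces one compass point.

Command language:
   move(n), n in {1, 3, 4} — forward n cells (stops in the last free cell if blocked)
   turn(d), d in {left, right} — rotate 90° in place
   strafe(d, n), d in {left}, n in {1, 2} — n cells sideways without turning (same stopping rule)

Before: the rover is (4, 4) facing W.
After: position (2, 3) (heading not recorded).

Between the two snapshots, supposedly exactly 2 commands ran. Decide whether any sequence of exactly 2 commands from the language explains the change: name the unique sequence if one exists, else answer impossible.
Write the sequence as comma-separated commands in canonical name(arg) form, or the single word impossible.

impossible

no 2-step route produces this change.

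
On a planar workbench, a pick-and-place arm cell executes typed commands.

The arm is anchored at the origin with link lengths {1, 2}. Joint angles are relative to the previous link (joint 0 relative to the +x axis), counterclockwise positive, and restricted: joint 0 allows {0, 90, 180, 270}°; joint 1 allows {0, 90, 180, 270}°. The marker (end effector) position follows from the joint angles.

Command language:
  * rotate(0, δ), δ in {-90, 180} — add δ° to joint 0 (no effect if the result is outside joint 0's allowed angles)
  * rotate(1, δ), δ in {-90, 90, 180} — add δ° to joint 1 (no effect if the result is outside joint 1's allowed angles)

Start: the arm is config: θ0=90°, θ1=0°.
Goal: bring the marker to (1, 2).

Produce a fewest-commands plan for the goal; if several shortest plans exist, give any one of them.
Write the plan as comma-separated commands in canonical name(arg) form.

rotate(0, -90), rotate(1, 90)

from: config: θ0=90°, θ1=0°
step 1 (rotate(0, -90)): config: θ0=0°, θ1=0°
step 2 (rotate(1, 90)): config: θ0=0°, θ1=90°
minimal: 2 command(s), checked below 2.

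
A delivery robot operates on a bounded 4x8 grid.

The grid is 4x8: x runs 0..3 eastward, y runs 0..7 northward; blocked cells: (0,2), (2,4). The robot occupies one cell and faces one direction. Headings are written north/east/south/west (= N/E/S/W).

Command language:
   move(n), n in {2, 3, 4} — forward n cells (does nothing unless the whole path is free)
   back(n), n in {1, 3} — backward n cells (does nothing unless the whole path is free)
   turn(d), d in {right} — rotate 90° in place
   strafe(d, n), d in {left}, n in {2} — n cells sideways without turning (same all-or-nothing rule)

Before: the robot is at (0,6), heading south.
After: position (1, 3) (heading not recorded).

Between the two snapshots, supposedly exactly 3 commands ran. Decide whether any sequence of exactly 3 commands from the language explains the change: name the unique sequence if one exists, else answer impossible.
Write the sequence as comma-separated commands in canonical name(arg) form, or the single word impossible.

move(3), turn(right), back(1)

key: running back(1) before move(3) would end elsewhere — order is forced
from: at (0,6), heading south
[1] after move(3): at (0,3), heading south
[2] after turn(right): at (0,3), heading west
[3] after back(1): at (1,3), heading west
all 343 alternatives checked — unique.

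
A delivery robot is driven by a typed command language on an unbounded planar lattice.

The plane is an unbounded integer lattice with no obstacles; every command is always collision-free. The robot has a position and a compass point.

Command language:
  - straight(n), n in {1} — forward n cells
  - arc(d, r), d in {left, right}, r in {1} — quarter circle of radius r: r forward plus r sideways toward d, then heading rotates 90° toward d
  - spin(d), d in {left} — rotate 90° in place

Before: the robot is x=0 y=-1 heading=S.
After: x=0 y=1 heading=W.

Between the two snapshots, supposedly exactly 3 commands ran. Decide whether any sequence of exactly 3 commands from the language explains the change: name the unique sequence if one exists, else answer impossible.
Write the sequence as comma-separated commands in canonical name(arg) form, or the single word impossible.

key: cell and facing (now W) both changed — the 3 commands mix motion and turning
initial: x=0 y=-1 heading=S
t=1 spin(left) ⇒ x=0 y=-1 heading=E
t=2 arc(left, 1) ⇒ x=1 y=0 heading=N
t=3 arc(left, 1) ⇒ x=0 y=1 heading=W
all 64 alternatives checked — unique.

spin(left), arc(left, 1), arc(left, 1)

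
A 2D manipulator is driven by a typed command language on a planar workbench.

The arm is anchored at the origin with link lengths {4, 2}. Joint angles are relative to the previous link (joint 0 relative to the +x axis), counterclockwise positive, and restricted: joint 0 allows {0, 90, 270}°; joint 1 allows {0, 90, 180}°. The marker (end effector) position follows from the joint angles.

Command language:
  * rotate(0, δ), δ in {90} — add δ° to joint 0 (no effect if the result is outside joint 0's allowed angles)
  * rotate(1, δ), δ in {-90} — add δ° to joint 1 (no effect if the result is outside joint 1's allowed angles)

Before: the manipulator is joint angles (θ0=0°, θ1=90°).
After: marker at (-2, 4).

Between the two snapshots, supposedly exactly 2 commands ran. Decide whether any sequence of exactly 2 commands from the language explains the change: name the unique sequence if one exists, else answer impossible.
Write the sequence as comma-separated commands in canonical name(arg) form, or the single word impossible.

begin: joint angles (θ0=0°, θ1=90°)
step 1 (rotate(0, 90)): joint angles (θ0=90°, θ1=90°)
step 2 (rotate(0, 90)): joint angles (θ0=90°, θ1=90°)
all 4 alternatives checked — unique.

rotate(0, 90), rotate(0, 90)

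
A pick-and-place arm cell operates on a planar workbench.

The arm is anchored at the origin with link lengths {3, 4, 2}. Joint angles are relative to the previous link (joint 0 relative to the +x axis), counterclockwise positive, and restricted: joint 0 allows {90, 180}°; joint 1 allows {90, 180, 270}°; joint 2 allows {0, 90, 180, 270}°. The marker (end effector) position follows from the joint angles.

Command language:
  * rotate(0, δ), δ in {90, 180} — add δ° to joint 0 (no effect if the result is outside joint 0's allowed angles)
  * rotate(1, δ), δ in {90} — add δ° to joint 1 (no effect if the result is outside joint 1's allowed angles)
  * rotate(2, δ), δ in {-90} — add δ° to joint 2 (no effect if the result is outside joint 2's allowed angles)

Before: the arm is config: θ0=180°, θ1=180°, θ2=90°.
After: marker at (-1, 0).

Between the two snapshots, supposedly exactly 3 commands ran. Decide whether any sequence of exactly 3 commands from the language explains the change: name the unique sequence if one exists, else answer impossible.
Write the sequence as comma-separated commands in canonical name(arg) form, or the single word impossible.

from: config: θ0=180°, θ1=180°, θ2=90°
t=1 rotate(2, -90) ⇒ config: θ0=180°, θ1=180°, θ2=0°
t=2 rotate(2, -90) ⇒ config: θ0=180°, θ1=180°, θ2=270°
t=3 rotate(2, -90) ⇒ config: θ0=180°, θ1=180°, θ2=180°
all 64 alternatives checked — unique.

rotate(2, -90), rotate(2, -90), rotate(2, -90)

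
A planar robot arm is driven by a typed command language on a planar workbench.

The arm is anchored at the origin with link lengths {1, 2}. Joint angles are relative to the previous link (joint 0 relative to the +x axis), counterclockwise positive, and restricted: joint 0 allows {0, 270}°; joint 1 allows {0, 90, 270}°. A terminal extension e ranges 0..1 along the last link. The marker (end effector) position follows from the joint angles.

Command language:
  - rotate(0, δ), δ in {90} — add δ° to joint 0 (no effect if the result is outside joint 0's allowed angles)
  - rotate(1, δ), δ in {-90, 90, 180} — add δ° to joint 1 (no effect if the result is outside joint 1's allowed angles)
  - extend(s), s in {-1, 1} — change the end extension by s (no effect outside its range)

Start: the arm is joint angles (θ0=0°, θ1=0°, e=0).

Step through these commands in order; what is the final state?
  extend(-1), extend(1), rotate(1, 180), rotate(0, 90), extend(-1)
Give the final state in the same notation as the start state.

t0: joint angles (θ0=0°, θ1=0°, e=0)
step 1 (extend(-1)): joint angles (θ0=0°, θ1=0°, e=0)
step 2 (extend(1)): joint angles (θ0=0°, θ1=0°, e=1)
step 3 (rotate(1, 180)): joint angles (θ0=0°, θ1=0°, e=1)
step 4 (rotate(0, 90)): joint angles (θ0=0°, θ1=0°, e=1)
step 5 (extend(-1)): joint angles (θ0=0°, θ1=0°, e=0)

joint angles (θ0=0°, θ1=0°, e=0)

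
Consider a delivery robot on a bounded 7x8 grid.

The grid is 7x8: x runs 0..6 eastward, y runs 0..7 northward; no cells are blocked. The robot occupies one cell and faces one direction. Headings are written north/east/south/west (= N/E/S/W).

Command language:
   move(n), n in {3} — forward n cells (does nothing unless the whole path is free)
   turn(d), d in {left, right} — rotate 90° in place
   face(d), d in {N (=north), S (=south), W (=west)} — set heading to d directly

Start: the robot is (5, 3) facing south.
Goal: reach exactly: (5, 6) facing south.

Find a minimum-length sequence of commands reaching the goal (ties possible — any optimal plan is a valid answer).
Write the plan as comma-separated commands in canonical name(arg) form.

face(N), move(3), face(S)

t0: (5, 3) facing south
step 1 (face(N)): (5, 3) facing north
step 2 (move(3)): (5, 6) facing north
step 3 (face(S)): (5, 6) facing south
minimal: 3 command(s), checked below 3.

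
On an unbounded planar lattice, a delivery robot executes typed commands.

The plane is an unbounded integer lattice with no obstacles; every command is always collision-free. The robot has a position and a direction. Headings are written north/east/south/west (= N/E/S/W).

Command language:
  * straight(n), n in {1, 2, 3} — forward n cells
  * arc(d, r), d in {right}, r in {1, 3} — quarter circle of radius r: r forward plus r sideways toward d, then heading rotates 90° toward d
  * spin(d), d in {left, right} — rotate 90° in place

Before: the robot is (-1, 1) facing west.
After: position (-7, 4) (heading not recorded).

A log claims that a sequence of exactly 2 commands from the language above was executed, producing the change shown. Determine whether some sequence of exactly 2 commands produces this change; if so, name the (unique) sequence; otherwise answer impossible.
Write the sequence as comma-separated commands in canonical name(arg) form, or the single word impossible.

straight(3), arc(right, 3)

key: order matters: swapping straight(3) and arc(right, 3) lands elsewhere
initial: (-1, 1) facing west
[1] after straight(3): (-4, 1) facing west
[2] after arc(right, 3): (-7, 4) facing north
all 49 alternatives checked — unique.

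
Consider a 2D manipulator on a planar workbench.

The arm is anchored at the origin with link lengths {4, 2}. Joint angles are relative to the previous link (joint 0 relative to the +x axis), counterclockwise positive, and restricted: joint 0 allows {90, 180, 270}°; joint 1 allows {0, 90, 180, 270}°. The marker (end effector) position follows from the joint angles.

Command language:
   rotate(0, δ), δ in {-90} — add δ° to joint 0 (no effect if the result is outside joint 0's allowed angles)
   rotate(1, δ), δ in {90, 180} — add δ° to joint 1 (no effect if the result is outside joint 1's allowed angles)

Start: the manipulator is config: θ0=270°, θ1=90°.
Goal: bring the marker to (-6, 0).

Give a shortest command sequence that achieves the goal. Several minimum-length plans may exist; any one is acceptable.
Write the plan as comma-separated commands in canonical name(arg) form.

initial: config: θ0=270°, θ1=90°
step 1 (rotate(0, -90)): config: θ0=180°, θ1=90°
step 2 (rotate(1, 90)): config: θ0=180°, θ1=180°
step 3 (rotate(1, 180)): config: θ0=180°, θ1=0°
no 2-step plan works, so 3 is optimal.

rotate(0, -90), rotate(1, 90), rotate(1, 180)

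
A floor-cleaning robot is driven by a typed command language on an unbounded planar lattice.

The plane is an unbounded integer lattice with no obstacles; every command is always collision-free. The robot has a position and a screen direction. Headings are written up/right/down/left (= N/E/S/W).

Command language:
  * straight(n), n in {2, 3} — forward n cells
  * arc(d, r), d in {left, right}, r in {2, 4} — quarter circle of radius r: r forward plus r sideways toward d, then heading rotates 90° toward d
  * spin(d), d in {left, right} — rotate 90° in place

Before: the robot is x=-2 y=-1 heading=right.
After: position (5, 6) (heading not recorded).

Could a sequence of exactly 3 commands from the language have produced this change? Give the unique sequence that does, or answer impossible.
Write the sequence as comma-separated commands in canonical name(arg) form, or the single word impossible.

start: x=-2 y=-1 heading=right
1. straight(3) → x=1 y=-1 heading=right
2. arc(left, 4) → x=5 y=3 heading=up
3. straight(3) → x=5 y=6 heading=up
no rival 3-sequence matches.

straight(3), arc(left, 4), straight(3)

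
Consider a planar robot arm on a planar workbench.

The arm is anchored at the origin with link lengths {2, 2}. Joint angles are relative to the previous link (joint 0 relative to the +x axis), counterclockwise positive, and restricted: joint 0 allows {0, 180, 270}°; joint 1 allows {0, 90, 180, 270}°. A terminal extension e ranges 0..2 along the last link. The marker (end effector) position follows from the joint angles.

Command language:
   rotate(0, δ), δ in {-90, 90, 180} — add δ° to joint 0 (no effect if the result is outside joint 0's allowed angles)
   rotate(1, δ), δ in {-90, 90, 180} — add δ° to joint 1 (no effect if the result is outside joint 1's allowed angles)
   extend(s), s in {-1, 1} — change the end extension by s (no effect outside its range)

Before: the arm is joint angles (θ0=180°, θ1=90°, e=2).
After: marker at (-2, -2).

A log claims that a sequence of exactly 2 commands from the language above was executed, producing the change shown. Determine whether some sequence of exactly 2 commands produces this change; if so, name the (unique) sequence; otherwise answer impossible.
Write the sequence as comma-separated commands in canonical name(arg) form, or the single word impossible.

extend(-1), extend(-1)

start: joint angles (θ0=180°, θ1=90°, e=2)
step 1 (extend(-1)): joint angles (θ0=180°, θ1=90°, e=1)
step 2 (extend(-1)): joint angles (θ0=180°, θ1=90°, e=0)
no other 2-command option fits: unique.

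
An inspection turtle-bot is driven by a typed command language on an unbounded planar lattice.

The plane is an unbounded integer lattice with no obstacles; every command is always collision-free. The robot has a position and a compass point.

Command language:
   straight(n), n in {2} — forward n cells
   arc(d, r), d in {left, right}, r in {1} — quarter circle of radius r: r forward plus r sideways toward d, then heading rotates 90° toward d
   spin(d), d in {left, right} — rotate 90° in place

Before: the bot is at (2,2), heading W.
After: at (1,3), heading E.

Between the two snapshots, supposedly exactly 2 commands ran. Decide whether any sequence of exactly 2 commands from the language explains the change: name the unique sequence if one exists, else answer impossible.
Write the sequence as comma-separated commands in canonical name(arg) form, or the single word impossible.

key: cell and facing (now E) both changed — the 2 commands mix motion and turning
start: at (2,2), heading W
step 1 (arc(right, 1)): at (1,3), heading N
step 2 (spin(right)): at (1,3), heading E
no other 2-command option fits: unique.

arc(right, 1), spin(right)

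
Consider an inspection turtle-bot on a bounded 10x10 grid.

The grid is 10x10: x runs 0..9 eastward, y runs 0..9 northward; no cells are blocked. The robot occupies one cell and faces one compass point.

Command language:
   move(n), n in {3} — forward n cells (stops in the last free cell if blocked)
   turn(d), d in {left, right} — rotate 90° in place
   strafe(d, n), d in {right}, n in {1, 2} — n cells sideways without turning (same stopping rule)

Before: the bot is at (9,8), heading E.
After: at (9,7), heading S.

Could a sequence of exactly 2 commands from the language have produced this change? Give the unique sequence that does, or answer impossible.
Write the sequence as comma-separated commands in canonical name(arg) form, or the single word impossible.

strafe(right, 1), turn(right)

key: position moved to (9,7) AND the heading swung to S — translation plus rotation needed
from: at (9,8), heading E
t=1 strafe(right, 1) ⇒ at (9,7), heading E
t=2 turn(right) ⇒ at (9,7), heading S
no rival 2-sequence matches.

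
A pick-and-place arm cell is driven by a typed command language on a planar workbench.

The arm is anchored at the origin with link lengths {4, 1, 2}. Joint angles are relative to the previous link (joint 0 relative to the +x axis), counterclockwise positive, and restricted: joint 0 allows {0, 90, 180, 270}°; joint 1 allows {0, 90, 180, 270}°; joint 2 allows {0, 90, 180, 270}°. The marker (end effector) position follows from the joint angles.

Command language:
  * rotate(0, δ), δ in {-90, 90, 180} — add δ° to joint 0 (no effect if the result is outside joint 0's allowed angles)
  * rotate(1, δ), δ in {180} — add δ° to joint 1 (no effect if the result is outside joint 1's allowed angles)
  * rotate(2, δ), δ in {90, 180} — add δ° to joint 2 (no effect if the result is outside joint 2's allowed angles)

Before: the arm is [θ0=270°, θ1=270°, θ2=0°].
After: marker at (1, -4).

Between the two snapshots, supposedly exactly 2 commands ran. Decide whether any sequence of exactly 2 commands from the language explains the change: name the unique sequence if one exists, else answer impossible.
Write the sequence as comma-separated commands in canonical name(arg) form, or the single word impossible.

begin: [θ0=270°, θ1=270°, θ2=0°]
[1] after rotate(2, 90): [θ0=270°, θ1=270°, θ2=90°]
[2] after rotate(2, 90): [θ0=270°, θ1=270°, θ2=180°]
no other 2-command option fits: unique.

rotate(2, 90), rotate(2, 90)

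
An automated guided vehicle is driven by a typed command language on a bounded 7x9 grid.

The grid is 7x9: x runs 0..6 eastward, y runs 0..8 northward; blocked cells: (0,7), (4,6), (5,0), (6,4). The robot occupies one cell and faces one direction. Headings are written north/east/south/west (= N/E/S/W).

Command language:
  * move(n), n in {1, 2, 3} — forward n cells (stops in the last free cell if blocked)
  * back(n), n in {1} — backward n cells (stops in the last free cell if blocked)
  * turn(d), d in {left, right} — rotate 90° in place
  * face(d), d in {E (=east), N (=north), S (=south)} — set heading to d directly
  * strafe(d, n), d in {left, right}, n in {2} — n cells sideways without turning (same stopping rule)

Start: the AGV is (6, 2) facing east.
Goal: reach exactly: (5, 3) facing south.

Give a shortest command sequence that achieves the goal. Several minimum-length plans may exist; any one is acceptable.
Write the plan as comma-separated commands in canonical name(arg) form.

back(1), face(S), back(1)

initial: (6, 2) facing east
1. back(1) → (5, 2) facing east
2. face(S) → (5, 2) facing south
3. back(1) → (5, 3) facing south
minimal: 3 command(s), checked below 3.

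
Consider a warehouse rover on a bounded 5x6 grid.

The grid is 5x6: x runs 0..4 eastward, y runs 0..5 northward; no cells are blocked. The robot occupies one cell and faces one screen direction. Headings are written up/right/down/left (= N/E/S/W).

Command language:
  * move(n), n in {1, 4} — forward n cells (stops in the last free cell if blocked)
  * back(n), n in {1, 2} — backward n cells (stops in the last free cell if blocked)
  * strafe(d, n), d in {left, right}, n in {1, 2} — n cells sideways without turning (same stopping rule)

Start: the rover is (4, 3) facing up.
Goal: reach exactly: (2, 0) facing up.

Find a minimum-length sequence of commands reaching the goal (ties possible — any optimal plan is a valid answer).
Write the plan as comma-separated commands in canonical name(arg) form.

begin: (4, 3) facing up
step 1 (strafe(left, 2)): (2, 3) facing up
step 2 (back(1)): (2, 2) facing up
step 3 (back(2)): (2, 0) facing up
minimal: 3 command(s), checked below 3.

strafe(left, 2), back(1), back(2)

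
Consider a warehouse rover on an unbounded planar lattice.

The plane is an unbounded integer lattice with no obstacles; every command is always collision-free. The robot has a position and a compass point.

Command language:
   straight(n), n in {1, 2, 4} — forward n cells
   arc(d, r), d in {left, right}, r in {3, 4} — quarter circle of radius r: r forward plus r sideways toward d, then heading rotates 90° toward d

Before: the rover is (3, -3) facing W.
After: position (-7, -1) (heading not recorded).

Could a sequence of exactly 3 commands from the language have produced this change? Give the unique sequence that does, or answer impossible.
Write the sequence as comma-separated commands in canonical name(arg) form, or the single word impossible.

arc(right, 3), arc(left, 3), arc(left, 4)

key: order matters: swapping arc(right, 3) and arc(left, 4) lands elsewhere
start: (3, -3) facing W
step 1 (arc(right, 3)): (0, 0) facing N
step 2 (arc(left, 3)): (-3, 3) facing W
step 3 (arc(left, 4)): (-7, -1) facing S
no rival 3-sequence matches.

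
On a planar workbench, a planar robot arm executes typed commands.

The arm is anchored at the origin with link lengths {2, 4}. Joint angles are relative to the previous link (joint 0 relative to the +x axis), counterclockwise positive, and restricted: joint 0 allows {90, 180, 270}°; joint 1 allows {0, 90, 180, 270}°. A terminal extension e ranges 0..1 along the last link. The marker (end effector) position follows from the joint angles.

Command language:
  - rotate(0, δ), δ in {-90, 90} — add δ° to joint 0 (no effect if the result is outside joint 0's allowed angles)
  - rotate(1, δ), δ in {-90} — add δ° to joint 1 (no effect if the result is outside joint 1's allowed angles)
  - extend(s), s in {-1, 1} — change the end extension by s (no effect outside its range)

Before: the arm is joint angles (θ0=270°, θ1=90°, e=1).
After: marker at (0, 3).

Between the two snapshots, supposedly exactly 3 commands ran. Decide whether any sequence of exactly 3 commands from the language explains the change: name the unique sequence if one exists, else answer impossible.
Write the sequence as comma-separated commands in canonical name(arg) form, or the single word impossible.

begin: joint angles (θ0=270°, θ1=90°, e=1)
1. rotate(1, -90) → joint angles (θ0=270°, θ1=0°, e=1)
2. rotate(1, -90) → joint angles (θ0=270°, θ1=270°, e=1)
3. rotate(1, -90) → joint angles (θ0=270°, θ1=180°, e=1)
no other 3-command option fits: unique.

rotate(1, -90), rotate(1, -90), rotate(1, -90)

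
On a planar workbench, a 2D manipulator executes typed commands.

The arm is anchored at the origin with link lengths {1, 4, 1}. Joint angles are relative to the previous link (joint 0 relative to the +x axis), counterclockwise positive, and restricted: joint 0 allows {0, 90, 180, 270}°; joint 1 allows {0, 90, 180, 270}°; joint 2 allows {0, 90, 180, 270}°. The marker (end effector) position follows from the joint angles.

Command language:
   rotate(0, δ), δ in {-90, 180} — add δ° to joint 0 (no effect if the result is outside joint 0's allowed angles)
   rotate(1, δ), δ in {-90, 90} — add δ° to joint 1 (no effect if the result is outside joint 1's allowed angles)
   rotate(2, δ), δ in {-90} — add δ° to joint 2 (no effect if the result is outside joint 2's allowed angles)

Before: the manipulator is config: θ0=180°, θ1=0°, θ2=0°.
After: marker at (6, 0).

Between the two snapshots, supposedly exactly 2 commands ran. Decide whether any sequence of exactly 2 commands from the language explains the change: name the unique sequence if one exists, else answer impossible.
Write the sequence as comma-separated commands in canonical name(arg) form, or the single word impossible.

rotate(0, -90), rotate(0, -90)

t0: config: θ0=180°, θ1=0°, θ2=0°
t=1 rotate(0, -90) ⇒ config: θ0=90°, θ1=0°, θ2=0°
t=2 rotate(0, -90) ⇒ config: θ0=0°, θ1=0°, θ2=0°
all 25 alternatives checked — unique.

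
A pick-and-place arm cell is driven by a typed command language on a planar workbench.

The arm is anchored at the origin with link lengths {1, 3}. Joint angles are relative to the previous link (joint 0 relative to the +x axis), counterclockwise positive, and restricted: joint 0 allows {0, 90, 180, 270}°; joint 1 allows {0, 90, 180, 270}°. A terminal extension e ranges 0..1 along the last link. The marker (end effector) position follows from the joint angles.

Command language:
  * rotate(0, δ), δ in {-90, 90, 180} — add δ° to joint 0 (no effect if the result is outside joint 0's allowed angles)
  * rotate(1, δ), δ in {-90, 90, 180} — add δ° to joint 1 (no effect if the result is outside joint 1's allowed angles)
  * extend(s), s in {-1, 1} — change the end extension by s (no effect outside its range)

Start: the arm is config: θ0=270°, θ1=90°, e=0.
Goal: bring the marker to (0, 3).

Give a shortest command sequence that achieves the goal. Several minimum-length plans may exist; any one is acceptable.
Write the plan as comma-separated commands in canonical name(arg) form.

t0: config: θ0=270°, θ1=90°, e=0
t=1 rotate(1, 90) ⇒ config: θ0=270°, θ1=180°, e=0
t=2 extend(1) ⇒ config: θ0=270°, θ1=180°, e=1
no 1-step plan works, so 2 is optimal.

rotate(1, 90), extend(1)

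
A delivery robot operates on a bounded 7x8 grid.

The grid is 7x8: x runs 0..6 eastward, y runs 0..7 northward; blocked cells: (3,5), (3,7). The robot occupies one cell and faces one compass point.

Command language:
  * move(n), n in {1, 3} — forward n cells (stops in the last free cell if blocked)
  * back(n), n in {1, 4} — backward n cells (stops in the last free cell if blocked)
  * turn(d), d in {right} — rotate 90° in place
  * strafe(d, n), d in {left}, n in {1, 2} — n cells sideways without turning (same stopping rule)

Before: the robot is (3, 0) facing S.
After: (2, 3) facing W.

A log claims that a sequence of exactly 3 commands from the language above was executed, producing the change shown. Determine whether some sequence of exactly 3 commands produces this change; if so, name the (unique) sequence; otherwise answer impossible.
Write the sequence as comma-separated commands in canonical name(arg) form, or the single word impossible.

impossible

every 3-command combo misses the target.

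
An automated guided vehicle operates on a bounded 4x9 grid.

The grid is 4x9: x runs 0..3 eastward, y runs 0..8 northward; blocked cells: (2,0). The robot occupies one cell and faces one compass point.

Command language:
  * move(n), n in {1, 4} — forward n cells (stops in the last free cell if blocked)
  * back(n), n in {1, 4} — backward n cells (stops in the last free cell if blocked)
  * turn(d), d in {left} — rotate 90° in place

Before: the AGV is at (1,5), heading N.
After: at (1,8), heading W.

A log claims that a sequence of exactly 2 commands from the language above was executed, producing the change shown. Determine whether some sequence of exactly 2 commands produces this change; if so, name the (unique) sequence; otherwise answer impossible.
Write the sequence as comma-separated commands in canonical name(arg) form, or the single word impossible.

move(4), turn(left)

key: order matters: swapping move(4) and turn(left) lands elsewhere
initial: at (1,5), heading N
step 1 (move(4)): at (1,8), heading N
step 2 (turn(left)): at (1,8), heading W
no rival 2-sequence matches.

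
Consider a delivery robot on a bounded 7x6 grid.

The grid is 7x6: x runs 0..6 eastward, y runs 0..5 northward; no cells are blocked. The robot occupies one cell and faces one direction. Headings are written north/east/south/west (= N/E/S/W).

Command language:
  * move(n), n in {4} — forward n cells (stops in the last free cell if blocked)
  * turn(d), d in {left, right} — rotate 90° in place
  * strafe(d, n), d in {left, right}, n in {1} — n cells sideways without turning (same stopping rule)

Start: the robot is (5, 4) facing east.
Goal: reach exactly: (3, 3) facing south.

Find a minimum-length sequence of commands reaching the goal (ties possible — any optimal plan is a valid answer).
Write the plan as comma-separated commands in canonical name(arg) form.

strafe(right, 1), turn(right), strafe(right, 1), strafe(right, 1)

t0: (5, 4) facing east
[1] after strafe(right, 1): (5, 3) facing east
[2] after turn(right): (5, 3) facing south
[3] after strafe(right, 1): (4, 3) facing south
[4] after strafe(right, 1): (3, 3) facing south
nothing shorter than 4 reaches the goal.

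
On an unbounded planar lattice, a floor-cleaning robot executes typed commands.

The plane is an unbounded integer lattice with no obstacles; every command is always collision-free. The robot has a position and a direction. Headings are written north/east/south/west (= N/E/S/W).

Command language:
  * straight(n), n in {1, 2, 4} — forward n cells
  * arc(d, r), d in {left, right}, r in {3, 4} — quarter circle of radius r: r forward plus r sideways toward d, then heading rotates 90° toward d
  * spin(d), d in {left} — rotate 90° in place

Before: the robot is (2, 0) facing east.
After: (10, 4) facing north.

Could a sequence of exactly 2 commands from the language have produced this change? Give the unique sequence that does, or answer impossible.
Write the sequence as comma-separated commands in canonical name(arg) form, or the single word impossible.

key: position moved to (10,4) AND the heading swung to N — translation plus rotation needed
t0: (2, 0) facing east
step 1 (straight(4)): (6, 0) facing east
step 2 (arc(left, 4)): (10, 4) facing north
all 64 alternatives checked — unique.

straight(4), arc(left, 4)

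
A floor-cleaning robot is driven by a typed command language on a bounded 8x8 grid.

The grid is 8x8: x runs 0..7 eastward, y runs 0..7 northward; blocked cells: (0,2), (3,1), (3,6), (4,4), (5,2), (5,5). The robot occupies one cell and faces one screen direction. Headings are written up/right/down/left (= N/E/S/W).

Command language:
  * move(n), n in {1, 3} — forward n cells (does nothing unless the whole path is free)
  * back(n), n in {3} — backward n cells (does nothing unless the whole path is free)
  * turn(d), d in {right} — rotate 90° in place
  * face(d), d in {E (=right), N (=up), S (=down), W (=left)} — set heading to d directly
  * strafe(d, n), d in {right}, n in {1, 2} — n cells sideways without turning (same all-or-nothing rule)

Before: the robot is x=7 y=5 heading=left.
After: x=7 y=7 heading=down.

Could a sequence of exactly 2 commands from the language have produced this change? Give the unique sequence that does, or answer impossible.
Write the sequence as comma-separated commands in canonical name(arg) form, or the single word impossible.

strafe(right, 2), face(S)

key: cell and facing (now S) both changed — the 2 commands mix motion and turning
start: x=7 y=5 heading=left
[1] after strafe(right, 2): x=7 y=7 heading=left
[2] after face(S): x=7 y=7 heading=down
no rival 2-sequence matches.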